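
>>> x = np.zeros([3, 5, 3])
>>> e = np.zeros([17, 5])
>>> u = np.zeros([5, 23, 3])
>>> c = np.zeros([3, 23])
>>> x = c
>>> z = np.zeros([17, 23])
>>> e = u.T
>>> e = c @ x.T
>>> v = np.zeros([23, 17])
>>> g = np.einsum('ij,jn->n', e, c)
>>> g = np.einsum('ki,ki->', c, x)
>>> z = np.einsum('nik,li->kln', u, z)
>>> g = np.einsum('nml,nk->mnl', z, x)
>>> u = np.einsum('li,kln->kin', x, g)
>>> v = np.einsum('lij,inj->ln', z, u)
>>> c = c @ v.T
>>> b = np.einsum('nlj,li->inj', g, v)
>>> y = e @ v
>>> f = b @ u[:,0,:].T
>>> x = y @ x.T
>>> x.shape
(3, 3)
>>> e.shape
(3, 3)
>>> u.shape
(17, 23, 5)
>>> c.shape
(3, 3)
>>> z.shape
(3, 17, 5)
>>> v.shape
(3, 23)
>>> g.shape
(17, 3, 5)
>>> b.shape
(23, 17, 5)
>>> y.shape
(3, 23)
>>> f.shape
(23, 17, 17)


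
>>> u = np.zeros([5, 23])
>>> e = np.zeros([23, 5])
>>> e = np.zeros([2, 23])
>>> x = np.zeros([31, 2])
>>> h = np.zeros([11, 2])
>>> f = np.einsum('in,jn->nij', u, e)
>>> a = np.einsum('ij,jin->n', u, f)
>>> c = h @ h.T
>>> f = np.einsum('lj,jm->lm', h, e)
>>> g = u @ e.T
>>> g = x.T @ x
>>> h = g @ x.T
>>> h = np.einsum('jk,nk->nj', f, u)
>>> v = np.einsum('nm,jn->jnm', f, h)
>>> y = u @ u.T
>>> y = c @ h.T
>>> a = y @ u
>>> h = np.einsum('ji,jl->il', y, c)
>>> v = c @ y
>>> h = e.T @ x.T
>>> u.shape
(5, 23)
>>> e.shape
(2, 23)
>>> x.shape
(31, 2)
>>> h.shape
(23, 31)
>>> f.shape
(11, 23)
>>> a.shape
(11, 23)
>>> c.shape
(11, 11)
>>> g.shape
(2, 2)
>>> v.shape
(11, 5)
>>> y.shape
(11, 5)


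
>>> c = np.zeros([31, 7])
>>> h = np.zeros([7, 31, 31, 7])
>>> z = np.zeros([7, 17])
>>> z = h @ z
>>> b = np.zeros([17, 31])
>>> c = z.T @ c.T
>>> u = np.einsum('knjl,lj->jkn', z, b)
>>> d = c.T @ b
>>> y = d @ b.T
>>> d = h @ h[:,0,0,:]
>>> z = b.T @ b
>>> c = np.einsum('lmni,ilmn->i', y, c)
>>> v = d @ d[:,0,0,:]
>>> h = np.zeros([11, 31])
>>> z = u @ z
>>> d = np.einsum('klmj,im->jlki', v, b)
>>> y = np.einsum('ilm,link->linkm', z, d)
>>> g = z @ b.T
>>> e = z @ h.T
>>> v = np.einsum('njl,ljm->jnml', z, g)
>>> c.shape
(17,)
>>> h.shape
(11, 31)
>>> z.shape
(31, 7, 31)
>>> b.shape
(17, 31)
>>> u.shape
(31, 7, 31)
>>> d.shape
(7, 31, 7, 17)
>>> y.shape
(7, 31, 7, 17, 31)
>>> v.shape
(7, 31, 17, 31)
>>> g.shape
(31, 7, 17)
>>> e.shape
(31, 7, 11)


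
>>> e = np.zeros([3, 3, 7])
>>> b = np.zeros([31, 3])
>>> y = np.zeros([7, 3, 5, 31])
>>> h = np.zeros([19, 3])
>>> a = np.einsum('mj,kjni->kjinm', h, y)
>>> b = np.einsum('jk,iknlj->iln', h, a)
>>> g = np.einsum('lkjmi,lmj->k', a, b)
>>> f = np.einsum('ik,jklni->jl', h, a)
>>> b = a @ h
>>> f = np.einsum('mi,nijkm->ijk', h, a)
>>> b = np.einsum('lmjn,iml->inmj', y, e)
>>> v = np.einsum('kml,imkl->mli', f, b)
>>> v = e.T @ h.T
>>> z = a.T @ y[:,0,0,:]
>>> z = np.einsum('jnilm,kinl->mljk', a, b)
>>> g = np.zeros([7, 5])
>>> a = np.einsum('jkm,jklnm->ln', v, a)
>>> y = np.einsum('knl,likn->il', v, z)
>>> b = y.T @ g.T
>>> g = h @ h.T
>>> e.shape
(3, 3, 7)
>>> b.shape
(19, 7)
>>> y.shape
(5, 19)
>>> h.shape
(19, 3)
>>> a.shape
(31, 5)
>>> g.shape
(19, 19)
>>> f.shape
(3, 31, 5)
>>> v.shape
(7, 3, 19)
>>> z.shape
(19, 5, 7, 3)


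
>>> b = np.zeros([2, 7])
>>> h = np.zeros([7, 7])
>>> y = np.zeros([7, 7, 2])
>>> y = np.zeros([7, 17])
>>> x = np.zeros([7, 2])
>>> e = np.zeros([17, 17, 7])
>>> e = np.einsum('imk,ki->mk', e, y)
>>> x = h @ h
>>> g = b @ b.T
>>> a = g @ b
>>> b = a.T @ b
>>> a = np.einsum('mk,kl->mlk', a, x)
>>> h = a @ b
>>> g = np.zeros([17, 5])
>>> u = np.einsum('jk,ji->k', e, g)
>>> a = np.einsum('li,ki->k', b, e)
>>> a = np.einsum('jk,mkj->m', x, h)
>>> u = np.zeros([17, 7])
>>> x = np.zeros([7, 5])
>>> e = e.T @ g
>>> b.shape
(7, 7)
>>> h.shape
(2, 7, 7)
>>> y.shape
(7, 17)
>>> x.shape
(7, 5)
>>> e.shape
(7, 5)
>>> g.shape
(17, 5)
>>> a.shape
(2,)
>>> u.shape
(17, 7)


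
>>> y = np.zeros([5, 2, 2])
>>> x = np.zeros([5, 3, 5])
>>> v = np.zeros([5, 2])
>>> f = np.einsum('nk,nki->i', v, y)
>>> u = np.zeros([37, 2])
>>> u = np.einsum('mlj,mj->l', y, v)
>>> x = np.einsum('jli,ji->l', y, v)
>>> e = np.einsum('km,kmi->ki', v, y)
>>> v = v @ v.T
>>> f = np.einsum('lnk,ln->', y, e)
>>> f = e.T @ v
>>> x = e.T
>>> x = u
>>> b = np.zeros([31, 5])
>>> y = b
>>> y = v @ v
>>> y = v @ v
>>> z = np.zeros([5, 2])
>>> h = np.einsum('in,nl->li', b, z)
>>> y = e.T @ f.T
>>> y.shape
(2, 2)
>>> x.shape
(2,)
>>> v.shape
(5, 5)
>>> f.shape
(2, 5)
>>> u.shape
(2,)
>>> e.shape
(5, 2)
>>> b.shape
(31, 5)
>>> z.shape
(5, 2)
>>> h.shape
(2, 31)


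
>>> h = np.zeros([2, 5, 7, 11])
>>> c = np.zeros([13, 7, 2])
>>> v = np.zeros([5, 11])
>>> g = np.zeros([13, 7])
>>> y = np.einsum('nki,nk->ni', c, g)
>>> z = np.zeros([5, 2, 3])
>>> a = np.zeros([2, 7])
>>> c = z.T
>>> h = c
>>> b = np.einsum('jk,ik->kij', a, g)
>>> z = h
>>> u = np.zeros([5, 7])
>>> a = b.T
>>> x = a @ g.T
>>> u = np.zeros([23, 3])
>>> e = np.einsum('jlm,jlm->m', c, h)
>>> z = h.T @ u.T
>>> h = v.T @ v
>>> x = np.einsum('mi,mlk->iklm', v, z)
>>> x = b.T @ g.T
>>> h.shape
(11, 11)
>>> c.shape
(3, 2, 5)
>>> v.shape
(5, 11)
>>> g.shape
(13, 7)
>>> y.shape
(13, 2)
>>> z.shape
(5, 2, 23)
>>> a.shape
(2, 13, 7)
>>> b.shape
(7, 13, 2)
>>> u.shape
(23, 3)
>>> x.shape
(2, 13, 13)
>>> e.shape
(5,)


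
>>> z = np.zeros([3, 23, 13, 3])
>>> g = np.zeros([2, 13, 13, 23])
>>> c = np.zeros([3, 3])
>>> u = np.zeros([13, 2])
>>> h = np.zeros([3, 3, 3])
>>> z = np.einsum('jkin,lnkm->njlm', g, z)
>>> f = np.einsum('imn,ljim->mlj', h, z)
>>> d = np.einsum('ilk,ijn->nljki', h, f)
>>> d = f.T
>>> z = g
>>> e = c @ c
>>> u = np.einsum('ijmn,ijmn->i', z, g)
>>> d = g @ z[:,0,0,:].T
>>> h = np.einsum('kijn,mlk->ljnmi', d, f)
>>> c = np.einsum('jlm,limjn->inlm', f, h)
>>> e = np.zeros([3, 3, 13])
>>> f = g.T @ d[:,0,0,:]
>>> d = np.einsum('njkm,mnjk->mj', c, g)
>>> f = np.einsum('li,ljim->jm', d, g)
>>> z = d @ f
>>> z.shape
(2, 23)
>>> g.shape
(2, 13, 13, 23)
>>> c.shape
(13, 13, 23, 2)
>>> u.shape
(2,)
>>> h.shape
(23, 13, 2, 3, 13)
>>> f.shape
(13, 23)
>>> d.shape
(2, 13)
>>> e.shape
(3, 3, 13)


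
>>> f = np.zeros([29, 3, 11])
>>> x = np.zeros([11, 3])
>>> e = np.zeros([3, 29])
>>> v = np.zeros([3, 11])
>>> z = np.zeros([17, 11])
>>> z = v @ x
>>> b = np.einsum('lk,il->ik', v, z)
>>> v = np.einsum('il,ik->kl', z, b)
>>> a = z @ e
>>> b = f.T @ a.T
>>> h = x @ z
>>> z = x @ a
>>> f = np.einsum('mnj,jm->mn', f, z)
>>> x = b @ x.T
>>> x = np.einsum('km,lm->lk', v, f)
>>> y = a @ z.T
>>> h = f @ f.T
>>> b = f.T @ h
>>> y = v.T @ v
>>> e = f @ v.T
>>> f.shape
(29, 3)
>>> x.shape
(29, 11)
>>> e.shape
(29, 11)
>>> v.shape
(11, 3)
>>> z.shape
(11, 29)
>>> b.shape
(3, 29)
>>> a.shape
(3, 29)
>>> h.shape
(29, 29)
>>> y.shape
(3, 3)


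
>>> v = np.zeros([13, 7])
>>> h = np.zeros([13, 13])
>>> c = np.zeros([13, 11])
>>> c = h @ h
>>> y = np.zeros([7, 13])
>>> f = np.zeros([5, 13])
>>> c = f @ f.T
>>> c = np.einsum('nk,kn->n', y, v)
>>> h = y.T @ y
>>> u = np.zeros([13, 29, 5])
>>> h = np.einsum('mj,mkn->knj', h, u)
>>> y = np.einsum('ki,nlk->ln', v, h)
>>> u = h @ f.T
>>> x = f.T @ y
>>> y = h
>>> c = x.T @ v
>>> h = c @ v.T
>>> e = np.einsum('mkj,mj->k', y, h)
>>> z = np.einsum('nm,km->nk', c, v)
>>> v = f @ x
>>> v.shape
(5, 29)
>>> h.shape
(29, 13)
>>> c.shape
(29, 7)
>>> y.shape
(29, 5, 13)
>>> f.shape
(5, 13)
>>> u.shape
(29, 5, 5)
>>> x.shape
(13, 29)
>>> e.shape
(5,)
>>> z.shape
(29, 13)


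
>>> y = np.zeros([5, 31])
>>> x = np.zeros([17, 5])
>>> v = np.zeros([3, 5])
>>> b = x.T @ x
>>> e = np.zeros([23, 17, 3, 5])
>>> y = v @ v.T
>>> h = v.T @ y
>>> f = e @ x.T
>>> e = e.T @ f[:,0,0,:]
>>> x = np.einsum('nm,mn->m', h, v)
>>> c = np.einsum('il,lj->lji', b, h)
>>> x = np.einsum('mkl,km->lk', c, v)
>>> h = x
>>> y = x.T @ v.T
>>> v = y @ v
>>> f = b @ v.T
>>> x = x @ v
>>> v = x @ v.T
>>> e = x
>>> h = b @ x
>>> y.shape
(3, 3)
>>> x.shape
(5, 5)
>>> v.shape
(5, 3)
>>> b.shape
(5, 5)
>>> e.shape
(5, 5)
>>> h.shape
(5, 5)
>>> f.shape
(5, 3)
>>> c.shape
(5, 3, 5)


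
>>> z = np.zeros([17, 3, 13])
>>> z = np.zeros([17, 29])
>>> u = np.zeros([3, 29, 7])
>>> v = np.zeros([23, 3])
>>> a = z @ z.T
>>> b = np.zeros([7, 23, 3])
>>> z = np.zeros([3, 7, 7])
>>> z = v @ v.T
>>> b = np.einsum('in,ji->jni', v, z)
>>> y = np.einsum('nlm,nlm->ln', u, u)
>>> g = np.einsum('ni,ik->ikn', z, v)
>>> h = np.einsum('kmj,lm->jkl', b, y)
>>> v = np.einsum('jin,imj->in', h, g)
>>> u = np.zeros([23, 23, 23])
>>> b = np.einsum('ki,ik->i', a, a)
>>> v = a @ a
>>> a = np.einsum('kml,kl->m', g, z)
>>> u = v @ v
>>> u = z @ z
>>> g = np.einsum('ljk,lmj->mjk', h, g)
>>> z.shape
(23, 23)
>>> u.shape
(23, 23)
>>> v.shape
(17, 17)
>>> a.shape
(3,)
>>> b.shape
(17,)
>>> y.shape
(29, 3)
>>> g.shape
(3, 23, 29)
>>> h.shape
(23, 23, 29)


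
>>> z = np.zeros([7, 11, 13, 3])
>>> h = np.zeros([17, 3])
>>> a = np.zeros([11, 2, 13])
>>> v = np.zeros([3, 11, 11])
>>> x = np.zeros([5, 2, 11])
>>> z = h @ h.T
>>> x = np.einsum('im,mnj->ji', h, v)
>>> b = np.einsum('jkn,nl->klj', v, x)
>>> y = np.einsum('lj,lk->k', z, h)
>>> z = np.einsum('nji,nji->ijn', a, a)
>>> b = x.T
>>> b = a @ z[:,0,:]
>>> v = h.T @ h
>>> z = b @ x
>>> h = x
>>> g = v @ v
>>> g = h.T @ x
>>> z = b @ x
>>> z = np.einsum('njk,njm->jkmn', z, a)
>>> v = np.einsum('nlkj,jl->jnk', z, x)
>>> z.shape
(2, 17, 13, 11)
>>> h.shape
(11, 17)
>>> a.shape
(11, 2, 13)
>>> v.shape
(11, 2, 13)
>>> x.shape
(11, 17)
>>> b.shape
(11, 2, 11)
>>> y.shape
(3,)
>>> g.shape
(17, 17)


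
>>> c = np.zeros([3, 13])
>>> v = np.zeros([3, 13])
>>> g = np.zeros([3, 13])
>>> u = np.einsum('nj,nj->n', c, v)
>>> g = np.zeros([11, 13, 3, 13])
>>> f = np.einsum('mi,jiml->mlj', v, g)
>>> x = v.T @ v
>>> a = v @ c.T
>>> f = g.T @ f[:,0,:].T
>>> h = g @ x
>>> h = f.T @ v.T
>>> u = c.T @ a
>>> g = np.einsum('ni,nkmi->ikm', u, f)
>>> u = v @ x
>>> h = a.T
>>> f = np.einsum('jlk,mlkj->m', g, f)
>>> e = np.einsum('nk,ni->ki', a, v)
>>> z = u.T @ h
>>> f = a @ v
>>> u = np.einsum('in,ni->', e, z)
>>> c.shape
(3, 13)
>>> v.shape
(3, 13)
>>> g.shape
(3, 3, 13)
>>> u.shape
()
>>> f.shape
(3, 13)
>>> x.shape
(13, 13)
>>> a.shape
(3, 3)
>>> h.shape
(3, 3)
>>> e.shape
(3, 13)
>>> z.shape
(13, 3)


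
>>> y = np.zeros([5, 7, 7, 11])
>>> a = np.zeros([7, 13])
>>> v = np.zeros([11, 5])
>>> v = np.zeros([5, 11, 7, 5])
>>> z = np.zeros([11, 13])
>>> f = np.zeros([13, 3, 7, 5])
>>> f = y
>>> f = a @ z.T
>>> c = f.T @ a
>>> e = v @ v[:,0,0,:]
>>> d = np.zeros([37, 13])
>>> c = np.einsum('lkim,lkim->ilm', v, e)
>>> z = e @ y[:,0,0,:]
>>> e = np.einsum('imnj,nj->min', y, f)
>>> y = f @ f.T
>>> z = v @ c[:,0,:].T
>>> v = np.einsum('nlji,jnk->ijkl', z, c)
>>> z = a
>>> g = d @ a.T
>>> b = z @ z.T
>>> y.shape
(7, 7)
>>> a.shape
(7, 13)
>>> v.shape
(7, 7, 5, 11)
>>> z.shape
(7, 13)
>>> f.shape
(7, 11)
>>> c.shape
(7, 5, 5)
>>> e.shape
(7, 5, 7)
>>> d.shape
(37, 13)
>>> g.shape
(37, 7)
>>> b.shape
(7, 7)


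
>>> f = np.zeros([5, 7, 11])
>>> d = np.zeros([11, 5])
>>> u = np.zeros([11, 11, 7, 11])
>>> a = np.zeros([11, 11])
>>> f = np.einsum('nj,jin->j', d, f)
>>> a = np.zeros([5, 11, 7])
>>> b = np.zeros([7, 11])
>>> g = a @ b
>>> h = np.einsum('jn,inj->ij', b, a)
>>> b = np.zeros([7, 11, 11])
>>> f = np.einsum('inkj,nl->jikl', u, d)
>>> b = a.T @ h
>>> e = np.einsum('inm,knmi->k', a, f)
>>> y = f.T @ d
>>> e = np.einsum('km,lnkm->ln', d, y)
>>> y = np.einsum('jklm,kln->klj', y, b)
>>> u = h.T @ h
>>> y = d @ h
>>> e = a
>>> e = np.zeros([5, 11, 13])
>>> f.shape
(11, 11, 7, 5)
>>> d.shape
(11, 5)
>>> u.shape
(7, 7)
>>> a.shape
(5, 11, 7)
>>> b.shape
(7, 11, 7)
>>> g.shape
(5, 11, 11)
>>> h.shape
(5, 7)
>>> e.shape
(5, 11, 13)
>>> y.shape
(11, 7)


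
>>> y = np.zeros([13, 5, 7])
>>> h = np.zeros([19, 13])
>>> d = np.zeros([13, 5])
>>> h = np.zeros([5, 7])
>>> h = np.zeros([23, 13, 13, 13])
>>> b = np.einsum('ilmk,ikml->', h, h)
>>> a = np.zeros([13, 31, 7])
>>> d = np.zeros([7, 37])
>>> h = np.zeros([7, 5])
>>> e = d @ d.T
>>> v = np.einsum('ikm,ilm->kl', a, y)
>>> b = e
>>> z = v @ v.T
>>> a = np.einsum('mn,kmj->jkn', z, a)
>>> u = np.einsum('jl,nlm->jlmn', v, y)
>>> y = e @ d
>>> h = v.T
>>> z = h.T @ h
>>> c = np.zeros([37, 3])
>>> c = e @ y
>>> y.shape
(7, 37)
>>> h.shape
(5, 31)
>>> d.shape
(7, 37)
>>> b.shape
(7, 7)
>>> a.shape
(7, 13, 31)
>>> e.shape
(7, 7)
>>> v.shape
(31, 5)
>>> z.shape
(31, 31)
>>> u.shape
(31, 5, 7, 13)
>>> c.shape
(7, 37)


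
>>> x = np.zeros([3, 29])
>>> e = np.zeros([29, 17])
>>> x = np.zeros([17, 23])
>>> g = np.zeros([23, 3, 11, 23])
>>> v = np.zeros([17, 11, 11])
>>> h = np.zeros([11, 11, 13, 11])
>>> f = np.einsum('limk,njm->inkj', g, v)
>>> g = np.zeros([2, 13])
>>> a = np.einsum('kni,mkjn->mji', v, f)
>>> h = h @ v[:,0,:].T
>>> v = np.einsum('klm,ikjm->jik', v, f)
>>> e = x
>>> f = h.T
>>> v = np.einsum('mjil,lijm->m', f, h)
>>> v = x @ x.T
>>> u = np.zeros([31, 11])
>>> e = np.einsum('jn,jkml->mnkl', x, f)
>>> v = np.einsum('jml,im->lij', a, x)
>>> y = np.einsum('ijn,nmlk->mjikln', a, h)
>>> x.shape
(17, 23)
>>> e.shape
(11, 23, 13, 11)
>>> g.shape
(2, 13)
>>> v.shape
(11, 17, 3)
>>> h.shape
(11, 11, 13, 17)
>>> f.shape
(17, 13, 11, 11)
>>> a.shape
(3, 23, 11)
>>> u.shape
(31, 11)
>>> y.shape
(11, 23, 3, 17, 13, 11)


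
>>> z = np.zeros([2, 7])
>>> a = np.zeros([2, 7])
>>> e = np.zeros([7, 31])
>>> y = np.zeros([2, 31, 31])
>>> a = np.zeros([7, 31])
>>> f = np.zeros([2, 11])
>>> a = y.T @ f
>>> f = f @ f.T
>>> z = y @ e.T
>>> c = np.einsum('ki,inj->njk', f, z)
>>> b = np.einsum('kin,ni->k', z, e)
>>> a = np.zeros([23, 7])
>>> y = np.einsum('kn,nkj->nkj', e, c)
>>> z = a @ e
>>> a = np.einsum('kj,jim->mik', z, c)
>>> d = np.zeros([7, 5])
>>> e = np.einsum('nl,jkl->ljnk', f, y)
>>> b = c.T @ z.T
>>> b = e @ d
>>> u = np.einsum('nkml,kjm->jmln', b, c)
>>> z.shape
(23, 31)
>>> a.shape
(2, 7, 23)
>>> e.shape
(2, 31, 2, 7)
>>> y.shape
(31, 7, 2)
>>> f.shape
(2, 2)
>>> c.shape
(31, 7, 2)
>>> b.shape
(2, 31, 2, 5)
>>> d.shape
(7, 5)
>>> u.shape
(7, 2, 5, 2)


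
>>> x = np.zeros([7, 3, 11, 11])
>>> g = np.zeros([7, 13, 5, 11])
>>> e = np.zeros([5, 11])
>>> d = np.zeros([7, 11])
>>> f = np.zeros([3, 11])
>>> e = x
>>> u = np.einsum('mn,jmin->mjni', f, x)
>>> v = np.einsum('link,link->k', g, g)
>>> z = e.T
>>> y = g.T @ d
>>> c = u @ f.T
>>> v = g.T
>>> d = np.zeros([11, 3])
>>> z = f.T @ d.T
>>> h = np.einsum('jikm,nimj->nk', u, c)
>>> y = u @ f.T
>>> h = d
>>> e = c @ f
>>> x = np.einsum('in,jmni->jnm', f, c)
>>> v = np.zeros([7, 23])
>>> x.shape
(3, 11, 7)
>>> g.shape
(7, 13, 5, 11)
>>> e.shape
(3, 7, 11, 11)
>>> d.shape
(11, 3)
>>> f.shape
(3, 11)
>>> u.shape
(3, 7, 11, 11)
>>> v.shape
(7, 23)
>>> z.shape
(11, 11)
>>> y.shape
(3, 7, 11, 3)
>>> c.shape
(3, 7, 11, 3)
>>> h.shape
(11, 3)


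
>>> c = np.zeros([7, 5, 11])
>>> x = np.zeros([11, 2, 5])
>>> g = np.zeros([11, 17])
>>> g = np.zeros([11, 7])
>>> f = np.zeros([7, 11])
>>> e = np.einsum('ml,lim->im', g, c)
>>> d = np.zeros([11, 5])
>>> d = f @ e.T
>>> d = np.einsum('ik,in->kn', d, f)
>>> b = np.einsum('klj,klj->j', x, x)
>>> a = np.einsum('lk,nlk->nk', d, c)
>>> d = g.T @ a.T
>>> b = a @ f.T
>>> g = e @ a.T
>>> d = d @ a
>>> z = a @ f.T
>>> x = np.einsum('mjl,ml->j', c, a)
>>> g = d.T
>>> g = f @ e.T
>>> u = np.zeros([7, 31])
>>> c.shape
(7, 5, 11)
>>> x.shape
(5,)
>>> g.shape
(7, 5)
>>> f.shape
(7, 11)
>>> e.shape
(5, 11)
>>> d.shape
(7, 11)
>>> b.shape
(7, 7)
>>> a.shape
(7, 11)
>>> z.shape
(7, 7)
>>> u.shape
(7, 31)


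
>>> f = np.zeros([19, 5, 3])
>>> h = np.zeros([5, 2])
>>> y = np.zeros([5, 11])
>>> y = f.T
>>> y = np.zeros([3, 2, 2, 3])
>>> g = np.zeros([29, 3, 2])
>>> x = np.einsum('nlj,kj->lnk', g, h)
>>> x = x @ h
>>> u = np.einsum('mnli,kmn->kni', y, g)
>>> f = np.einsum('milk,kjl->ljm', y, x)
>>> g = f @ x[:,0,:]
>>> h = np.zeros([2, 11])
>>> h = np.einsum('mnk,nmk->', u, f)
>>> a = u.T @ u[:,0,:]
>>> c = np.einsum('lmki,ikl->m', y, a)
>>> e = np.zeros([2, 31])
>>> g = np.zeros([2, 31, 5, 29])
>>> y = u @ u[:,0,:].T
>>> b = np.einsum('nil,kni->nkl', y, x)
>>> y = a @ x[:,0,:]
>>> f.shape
(2, 29, 3)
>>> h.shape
()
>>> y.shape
(3, 2, 2)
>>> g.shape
(2, 31, 5, 29)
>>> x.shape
(3, 29, 2)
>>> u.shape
(29, 2, 3)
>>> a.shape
(3, 2, 3)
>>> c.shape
(2,)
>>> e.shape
(2, 31)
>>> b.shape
(29, 3, 29)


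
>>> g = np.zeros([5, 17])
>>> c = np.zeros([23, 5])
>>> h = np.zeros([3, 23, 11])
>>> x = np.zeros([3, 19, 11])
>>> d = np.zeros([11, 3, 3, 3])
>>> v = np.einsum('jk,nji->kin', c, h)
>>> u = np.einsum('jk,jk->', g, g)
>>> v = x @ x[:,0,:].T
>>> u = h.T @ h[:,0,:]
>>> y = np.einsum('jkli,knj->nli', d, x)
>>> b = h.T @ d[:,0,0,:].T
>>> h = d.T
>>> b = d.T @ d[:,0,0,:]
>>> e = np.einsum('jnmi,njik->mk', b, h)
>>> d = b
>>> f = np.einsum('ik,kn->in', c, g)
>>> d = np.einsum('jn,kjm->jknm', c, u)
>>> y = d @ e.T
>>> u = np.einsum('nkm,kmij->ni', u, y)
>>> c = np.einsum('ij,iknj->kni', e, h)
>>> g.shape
(5, 17)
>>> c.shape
(3, 3, 3)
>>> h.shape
(3, 3, 3, 11)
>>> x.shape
(3, 19, 11)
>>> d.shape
(23, 11, 5, 11)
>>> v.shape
(3, 19, 3)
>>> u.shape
(11, 5)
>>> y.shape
(23, 11, 5, 3)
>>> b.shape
(3, 3, 3, 3)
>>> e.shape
(3, 11)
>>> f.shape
(23, 17)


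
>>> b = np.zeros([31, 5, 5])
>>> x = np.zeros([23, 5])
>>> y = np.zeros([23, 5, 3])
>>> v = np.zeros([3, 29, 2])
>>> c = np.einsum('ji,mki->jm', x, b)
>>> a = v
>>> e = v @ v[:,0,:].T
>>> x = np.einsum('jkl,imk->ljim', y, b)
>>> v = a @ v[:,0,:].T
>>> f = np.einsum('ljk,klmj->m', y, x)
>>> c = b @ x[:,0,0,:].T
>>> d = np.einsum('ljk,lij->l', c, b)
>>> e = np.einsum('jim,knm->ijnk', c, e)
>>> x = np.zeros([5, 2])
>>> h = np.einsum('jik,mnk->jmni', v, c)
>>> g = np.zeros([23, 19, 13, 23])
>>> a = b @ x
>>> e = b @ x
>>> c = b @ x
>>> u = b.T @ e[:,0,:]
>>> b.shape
(31, 5, 5)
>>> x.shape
(5, 2)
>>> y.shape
(23, 5, 3)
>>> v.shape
(3, 29, 3)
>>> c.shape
(31, 5, 2)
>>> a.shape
(31, 5, 2)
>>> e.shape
(31, 5, 2)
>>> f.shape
(31,)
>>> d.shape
(31,)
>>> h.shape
(3, 31, 5, 29)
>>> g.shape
(23, 19, 13, 23)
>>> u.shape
(5, 5, 2)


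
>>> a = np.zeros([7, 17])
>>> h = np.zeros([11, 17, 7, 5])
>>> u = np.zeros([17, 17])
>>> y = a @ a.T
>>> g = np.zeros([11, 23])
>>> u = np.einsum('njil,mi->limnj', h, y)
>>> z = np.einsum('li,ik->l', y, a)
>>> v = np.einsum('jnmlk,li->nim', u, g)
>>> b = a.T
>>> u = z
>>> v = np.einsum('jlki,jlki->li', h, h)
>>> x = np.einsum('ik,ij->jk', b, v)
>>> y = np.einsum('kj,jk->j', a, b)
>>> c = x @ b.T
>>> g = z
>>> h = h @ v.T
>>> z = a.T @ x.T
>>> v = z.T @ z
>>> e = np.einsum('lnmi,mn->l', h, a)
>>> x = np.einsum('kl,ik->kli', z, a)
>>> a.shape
(7, 17)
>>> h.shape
(11, 17, 7, 17)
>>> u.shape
(7,)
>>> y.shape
(17,)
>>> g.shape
(7,)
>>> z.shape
(17, 5)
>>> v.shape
(5, 5)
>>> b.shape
(17, 7)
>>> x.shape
(17, 5, 7)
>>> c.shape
(5, 17)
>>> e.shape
(11,)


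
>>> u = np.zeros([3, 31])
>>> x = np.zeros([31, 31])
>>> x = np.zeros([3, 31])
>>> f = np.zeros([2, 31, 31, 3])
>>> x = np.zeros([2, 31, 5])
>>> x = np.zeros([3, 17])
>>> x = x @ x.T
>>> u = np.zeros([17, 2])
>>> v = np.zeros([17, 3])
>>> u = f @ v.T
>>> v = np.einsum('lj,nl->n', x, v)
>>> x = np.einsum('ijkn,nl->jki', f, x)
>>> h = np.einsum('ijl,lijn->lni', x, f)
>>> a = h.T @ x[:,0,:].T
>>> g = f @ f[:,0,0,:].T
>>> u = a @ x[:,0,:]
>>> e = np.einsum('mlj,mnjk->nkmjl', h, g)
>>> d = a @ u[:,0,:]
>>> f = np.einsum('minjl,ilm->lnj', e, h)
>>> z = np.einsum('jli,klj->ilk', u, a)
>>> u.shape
(31, 3, 2)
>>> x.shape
(31, 31, 2)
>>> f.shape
(3, 2, 31)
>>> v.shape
(17,)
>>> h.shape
(2, 3, 31)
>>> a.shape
(31, 3, 31)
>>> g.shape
(2, 31, 31, 2)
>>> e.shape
(31, 2, 2, 31, 3)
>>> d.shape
(31, 3, 2)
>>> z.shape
(2, 3, 31)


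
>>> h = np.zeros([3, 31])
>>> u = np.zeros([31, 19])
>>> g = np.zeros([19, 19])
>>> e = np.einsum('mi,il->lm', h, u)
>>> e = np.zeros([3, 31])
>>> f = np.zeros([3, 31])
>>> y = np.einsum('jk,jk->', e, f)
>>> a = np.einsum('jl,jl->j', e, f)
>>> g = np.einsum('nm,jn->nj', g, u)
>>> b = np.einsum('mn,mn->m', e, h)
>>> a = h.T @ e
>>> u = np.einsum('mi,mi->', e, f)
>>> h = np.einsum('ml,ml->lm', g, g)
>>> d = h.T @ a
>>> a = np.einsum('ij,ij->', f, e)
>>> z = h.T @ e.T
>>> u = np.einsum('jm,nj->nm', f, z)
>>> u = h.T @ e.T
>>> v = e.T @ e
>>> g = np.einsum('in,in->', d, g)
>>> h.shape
(31, 19)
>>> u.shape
(19, 3)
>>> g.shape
()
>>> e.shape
(3, 31)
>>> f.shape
(3, 31)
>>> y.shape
()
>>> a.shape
()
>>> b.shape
(3,)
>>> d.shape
(19, 31)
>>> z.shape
(19, 3)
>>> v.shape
(31, 31)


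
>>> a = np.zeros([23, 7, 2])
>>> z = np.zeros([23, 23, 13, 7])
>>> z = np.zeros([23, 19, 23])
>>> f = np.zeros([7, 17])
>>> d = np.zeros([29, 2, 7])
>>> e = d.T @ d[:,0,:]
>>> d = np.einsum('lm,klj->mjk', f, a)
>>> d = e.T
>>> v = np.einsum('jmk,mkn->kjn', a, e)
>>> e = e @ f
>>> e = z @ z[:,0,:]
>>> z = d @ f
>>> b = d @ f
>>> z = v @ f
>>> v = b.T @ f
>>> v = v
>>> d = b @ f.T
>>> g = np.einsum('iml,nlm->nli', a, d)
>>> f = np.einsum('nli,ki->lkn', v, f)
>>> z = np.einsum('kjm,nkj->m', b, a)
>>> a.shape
(23, 7, 2)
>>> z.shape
(17,)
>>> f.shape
(2, 7, 17)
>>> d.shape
(7, 2, 7)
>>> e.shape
(23, 19, 23)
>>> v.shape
(17, 2, 17)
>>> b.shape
(7, 2, 17)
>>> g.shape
(7, 2, 23)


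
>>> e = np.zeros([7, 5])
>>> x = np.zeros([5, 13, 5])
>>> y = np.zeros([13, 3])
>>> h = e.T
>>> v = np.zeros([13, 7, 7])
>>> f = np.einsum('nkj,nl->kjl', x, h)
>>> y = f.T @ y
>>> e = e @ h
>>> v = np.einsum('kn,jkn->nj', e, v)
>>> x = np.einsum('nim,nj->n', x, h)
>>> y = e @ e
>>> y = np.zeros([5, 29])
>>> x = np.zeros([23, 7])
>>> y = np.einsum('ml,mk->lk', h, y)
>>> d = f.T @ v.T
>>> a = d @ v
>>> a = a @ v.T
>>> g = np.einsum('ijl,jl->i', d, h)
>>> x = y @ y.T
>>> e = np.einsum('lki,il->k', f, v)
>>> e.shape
(5,)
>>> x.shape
(7, 7)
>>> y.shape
(7, 29)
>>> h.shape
(5, 7)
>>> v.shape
(7, 13)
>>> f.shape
(13, 5, 7)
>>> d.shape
(7, 5, 7)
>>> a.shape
(7, 5, 7)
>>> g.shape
(7,)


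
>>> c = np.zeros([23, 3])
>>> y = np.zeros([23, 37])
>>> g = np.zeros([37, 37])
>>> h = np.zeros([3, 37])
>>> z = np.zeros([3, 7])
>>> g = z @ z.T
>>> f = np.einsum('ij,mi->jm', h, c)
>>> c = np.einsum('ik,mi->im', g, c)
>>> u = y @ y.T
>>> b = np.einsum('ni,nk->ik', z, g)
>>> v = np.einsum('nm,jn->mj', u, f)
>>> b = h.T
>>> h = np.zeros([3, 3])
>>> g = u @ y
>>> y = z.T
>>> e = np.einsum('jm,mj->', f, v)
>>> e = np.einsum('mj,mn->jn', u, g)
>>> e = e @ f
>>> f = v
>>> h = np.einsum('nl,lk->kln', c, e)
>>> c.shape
(3, 23)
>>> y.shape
(7, 3)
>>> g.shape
(23, 37)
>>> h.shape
(23, 23, 3)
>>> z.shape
(3, 7)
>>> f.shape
(23, 37)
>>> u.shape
(23, 23)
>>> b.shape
(37, 3)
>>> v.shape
(23, 37)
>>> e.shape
(23, 23)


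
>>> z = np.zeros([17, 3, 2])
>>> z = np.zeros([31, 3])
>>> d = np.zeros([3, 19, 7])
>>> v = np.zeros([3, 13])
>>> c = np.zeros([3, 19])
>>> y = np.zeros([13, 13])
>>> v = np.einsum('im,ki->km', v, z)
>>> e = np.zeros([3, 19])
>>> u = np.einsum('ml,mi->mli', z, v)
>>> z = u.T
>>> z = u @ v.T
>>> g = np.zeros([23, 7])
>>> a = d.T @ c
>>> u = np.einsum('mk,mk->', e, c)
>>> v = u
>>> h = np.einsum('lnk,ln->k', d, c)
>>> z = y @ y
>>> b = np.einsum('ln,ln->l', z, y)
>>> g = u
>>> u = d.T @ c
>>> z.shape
(13, 13)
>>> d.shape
(3, 19, 7)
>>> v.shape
()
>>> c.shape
(3, 19)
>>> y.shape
(13, 13)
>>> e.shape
(3, 19)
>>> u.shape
(7, 19, 19)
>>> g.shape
()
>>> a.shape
(7, 19, 19)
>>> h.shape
(7,)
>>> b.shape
(13,)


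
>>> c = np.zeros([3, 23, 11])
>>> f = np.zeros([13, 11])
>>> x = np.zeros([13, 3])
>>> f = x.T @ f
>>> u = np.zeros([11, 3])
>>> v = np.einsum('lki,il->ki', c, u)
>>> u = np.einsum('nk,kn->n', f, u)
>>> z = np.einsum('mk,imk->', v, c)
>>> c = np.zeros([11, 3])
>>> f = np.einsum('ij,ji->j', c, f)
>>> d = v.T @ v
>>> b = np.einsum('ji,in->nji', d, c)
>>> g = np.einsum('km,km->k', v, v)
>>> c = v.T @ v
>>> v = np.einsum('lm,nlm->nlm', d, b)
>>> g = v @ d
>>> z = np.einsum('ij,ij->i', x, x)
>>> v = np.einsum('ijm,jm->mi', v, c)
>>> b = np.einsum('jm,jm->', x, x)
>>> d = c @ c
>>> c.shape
(11, 11)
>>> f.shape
(3,)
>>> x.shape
(13, 3)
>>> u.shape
(3,)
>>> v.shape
(11, 3)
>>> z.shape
(13,)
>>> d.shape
(11, 11)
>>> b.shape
()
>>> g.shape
(3, 11, 11)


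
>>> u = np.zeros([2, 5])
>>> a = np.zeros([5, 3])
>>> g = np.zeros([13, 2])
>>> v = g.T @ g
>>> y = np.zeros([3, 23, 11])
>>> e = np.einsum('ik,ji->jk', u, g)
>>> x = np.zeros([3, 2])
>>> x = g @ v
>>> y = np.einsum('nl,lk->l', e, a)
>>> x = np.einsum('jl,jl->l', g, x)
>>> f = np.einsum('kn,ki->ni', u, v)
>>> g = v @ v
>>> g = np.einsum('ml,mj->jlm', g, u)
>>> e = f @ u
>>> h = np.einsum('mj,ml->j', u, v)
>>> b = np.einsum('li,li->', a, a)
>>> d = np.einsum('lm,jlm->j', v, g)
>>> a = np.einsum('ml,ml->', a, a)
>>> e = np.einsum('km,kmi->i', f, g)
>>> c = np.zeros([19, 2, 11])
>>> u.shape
(2, 5)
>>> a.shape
()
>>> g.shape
(5, 2, 2)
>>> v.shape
(2, 2)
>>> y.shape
(5,)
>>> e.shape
(2,)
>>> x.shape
(2,)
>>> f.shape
(5, 2)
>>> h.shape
(5,)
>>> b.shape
()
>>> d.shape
(5,)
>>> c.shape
(19, 2, 11)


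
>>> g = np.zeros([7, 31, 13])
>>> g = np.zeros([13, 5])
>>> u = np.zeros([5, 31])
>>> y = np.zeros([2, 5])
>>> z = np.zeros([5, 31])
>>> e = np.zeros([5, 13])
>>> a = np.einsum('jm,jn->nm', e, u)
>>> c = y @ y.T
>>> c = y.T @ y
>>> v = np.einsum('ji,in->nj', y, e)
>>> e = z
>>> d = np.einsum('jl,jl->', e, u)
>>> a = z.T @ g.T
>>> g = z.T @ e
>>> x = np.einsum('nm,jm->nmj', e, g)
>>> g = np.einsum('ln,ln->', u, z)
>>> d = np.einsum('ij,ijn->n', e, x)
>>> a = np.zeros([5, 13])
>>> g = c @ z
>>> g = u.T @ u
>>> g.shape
(31, 31)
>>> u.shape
(5, 31)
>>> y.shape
(2, 5)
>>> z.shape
(5, 31)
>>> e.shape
(5, 31)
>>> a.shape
(5, 13)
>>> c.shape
(5, 5)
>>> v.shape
(13, 2)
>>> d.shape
(31,)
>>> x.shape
(5, 31, 31)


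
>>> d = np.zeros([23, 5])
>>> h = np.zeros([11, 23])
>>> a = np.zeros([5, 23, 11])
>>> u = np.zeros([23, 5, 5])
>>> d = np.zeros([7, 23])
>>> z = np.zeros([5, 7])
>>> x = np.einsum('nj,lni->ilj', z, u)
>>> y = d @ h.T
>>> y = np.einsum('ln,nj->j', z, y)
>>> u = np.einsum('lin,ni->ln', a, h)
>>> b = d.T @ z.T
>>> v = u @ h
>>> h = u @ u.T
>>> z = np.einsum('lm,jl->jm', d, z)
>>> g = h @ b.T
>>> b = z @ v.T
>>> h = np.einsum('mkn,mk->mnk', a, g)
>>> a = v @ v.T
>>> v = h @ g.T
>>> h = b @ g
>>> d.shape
(7, 23)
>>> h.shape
(5, 23)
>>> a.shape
(5, 5)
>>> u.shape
(5, 11)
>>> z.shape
(5, 23)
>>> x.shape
(5, 23, 7)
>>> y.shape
(11,)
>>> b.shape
(5, 5)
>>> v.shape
(5, 11, 5)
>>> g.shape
(5, 23)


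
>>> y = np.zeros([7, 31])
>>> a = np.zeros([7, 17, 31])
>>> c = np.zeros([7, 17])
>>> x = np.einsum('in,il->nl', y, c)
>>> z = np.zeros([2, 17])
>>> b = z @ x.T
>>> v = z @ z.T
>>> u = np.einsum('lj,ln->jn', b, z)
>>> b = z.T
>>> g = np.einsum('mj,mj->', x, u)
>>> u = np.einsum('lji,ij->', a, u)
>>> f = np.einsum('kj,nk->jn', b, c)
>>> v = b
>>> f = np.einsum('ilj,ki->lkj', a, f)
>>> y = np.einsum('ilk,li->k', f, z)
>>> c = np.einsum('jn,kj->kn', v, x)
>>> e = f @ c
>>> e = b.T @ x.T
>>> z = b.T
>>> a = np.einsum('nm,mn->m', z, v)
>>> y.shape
(31,)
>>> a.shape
(17,)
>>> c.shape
(31, 2)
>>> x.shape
(31, 17)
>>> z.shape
(2, 17)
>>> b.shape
(17, 2)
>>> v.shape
(17, 2)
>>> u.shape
()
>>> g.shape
()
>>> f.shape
(17, 2, 31)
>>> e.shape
(2, 31)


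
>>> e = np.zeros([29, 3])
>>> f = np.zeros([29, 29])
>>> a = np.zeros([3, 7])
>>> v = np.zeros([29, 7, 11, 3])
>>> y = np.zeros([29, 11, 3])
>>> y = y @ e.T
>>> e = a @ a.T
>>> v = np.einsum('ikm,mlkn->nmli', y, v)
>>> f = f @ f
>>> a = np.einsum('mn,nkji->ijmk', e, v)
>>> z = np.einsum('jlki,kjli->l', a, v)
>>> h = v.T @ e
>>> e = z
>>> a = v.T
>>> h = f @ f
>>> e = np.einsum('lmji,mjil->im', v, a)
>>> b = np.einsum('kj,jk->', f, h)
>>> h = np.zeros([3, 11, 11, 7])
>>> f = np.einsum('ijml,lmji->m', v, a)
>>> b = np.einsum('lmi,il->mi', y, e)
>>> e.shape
(29, 29)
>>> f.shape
(7,)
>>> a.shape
(29, 7, 29, 3)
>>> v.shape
(3, 29, 7, 29)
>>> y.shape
(29, 11, 29)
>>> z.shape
(7,)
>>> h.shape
(3, 11, 11, 7)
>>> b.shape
(11, 29)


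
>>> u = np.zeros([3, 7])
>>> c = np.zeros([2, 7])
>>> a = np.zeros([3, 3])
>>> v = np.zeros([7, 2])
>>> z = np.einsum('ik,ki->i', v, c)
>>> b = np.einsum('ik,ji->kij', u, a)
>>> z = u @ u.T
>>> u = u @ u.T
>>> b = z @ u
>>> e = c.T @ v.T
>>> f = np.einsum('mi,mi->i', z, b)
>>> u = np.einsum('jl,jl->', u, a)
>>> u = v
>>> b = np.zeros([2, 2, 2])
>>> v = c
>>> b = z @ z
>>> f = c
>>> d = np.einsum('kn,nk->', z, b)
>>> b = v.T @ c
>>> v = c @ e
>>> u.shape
(7, 2)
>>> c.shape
(2, 7)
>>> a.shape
(3, 3)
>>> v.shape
(2, 7)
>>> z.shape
(3, 3)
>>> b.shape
(7, 7)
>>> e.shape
(7, 7)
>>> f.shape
(2, 7)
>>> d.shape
()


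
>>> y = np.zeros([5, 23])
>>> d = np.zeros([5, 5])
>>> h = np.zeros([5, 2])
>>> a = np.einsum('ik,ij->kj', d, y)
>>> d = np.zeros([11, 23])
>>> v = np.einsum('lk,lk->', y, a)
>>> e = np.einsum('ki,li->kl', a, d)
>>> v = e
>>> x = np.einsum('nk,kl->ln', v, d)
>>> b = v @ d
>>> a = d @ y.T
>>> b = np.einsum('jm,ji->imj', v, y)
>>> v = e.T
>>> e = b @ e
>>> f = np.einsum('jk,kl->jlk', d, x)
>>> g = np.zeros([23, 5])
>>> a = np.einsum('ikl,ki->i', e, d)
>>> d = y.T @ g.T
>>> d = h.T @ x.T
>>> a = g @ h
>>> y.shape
(5, 23)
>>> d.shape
(2, 23)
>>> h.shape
(5, 2)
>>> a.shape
(23, 2)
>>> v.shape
(11, 5)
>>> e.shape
(23, 11, 11)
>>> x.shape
(23, 5)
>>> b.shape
(23, 11, 5)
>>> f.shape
(11, 5, 23)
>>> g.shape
(23, 5)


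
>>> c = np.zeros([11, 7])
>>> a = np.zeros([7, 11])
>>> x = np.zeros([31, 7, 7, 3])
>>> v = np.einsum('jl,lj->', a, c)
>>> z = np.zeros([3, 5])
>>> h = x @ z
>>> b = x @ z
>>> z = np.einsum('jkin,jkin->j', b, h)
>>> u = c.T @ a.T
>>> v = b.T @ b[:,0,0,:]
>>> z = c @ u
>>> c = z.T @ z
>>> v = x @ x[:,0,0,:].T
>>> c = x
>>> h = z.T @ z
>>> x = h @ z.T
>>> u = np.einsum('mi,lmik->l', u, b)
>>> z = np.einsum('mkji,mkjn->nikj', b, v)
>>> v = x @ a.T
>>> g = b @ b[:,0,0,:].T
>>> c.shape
(31, 7, 7, 3)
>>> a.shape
(7, 11)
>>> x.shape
(7, 11)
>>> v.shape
(7, 7)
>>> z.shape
(31, 5, 7, 7)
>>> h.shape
(7, 7)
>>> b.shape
(31, 7, 7, 5)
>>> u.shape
(31,)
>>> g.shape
(31, 7, 7, 31)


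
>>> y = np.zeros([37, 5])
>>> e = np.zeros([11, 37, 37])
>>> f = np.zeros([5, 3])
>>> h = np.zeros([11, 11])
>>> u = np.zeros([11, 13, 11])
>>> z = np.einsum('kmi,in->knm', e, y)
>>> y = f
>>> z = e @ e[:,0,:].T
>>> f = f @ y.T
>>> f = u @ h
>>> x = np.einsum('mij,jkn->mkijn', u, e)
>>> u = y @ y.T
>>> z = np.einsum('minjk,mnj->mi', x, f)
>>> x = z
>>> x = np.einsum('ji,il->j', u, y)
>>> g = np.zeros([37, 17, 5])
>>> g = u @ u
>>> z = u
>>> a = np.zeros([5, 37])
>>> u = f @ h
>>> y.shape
(5, 3)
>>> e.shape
(11, 37, 37)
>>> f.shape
(11, 13, 11)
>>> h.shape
(11, 11)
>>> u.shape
(11, 13, 11)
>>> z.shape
(5, 5)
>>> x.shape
(5,)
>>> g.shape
(5, 5)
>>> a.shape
(5, 37)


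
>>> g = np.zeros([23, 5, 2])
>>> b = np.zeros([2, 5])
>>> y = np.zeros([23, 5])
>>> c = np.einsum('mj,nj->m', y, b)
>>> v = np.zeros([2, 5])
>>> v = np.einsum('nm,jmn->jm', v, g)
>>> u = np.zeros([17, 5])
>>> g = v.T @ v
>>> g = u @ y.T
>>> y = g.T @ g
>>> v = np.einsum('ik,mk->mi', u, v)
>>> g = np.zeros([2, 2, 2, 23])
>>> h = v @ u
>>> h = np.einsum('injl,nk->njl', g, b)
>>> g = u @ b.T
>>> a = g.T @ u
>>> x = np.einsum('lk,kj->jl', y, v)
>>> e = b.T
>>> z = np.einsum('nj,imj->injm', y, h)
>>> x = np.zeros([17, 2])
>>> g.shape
(17, 2)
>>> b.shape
(2, 5)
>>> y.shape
(23, 23)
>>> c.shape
(23,)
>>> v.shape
(23, 17)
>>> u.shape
(17, 5)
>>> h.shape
(2, 2, 23)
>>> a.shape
(2, 5)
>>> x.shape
(17, 2)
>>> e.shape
(5, 2)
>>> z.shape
(2, 23, 23, 2)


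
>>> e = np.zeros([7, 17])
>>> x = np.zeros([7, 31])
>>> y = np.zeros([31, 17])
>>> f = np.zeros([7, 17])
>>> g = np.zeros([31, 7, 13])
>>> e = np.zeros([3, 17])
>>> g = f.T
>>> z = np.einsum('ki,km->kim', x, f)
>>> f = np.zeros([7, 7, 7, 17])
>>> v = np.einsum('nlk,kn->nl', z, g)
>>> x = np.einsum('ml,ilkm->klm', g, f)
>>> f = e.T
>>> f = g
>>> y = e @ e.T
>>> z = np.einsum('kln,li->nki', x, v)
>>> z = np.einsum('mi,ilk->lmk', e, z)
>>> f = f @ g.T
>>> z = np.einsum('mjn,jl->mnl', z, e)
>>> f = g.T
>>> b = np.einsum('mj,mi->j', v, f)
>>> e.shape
(3, 17)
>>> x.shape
(7, 7, 17)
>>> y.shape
(3, 3)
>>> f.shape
(7, 17)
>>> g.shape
(17, 7)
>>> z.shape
(7, 31, 17)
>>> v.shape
(7, 31)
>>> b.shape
(31,)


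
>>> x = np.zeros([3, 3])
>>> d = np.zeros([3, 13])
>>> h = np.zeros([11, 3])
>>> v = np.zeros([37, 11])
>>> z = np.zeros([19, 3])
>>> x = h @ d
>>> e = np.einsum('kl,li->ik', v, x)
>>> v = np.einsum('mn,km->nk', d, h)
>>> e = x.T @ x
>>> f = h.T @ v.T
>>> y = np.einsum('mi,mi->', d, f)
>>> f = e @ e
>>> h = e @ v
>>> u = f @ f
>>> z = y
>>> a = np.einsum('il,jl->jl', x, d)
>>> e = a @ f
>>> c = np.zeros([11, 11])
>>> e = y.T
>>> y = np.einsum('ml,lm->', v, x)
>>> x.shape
(11, 13)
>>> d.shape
(3, 13)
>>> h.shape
(13, 11)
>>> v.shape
(13, 11)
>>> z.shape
()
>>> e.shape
()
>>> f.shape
(13, 13)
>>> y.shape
()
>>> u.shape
(13, 13)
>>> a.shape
(3, 13)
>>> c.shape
(11, 11)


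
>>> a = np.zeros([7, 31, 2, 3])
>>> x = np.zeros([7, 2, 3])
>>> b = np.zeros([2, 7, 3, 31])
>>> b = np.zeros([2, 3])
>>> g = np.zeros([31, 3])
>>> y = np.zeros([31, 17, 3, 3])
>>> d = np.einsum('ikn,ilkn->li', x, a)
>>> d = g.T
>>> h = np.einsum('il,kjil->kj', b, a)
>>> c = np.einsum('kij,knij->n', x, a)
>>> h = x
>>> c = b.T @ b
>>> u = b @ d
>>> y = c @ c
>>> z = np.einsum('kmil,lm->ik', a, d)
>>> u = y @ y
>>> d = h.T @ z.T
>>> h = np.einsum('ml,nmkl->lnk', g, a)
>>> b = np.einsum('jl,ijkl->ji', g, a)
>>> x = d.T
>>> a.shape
(7, 31, 2, 3)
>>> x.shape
(2, 2, 3)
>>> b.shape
(31, 7)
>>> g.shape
(31, 3)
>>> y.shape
(3, 3)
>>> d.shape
(3, 2, 2)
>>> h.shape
(3, 7, 2)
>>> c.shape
(3, 3)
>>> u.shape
(3, 3)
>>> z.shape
(2, 7)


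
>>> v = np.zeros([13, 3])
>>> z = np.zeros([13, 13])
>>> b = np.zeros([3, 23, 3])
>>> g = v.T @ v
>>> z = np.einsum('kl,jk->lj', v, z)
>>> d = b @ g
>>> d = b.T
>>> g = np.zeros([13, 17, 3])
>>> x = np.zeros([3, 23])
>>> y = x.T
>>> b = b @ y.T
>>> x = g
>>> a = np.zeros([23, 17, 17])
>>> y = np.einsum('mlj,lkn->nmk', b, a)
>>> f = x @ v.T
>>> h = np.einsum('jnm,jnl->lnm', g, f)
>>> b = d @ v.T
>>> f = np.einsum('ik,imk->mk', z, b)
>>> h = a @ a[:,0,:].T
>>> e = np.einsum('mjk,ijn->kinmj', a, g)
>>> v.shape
(13, 3)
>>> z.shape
(3, 13)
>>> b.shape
(3, 23, 13)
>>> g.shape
(13, 17, 3)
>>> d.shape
(3, 23, 3)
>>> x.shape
(13, 17, 3)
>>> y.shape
(17, 3, 17)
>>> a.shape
(23, 17, 17)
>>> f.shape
(23, 13)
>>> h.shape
(23, 17, 23)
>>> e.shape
(17, 13, 3, 23, 17)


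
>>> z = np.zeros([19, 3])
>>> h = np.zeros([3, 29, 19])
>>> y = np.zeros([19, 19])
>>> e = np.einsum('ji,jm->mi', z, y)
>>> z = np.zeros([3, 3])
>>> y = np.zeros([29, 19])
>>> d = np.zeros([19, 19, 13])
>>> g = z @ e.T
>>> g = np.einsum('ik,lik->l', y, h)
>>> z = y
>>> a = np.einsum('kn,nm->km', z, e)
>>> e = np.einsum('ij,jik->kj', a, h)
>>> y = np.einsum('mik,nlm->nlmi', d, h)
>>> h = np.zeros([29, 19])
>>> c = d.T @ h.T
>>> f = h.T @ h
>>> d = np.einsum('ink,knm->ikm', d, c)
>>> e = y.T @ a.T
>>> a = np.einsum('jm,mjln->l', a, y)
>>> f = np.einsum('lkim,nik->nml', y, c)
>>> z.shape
(29, 19)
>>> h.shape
(29, 19)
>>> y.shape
(3, 29, 19, 19)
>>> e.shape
(19, 19, 29, 29)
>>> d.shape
(19, 13, 29)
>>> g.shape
(3,)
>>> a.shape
(19,)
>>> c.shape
(13, 19, 29)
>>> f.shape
(13, 19, 3)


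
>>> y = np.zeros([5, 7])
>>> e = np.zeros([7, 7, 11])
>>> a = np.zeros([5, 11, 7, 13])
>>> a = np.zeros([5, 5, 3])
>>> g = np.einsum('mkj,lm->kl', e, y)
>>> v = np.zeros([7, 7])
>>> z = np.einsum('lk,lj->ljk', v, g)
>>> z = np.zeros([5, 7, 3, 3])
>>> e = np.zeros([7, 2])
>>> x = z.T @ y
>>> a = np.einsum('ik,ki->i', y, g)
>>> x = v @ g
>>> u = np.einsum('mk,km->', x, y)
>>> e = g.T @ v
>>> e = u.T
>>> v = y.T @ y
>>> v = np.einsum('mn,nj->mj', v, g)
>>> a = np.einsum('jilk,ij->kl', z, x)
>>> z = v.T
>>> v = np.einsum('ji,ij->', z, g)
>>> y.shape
(5, 7)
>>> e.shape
()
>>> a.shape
(3, 3)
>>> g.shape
(7, 5)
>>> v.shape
()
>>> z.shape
(5, 7)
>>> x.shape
(7, 5)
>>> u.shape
()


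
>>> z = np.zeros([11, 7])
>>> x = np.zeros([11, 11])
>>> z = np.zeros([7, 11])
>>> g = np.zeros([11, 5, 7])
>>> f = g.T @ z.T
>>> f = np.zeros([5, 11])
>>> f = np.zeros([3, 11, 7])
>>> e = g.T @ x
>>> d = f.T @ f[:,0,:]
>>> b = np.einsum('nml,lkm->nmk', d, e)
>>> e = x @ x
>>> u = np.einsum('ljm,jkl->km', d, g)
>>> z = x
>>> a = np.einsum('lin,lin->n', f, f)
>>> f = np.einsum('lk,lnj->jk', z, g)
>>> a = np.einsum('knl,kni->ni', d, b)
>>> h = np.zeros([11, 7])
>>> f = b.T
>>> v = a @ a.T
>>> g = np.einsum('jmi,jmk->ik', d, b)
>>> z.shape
(11, 11)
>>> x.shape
(11, 11)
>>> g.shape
(7, 5)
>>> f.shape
(5, 11, 7)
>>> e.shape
(11, 11)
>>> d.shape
(7, 11, 7)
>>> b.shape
(7, 11, 5)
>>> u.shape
(5, 7)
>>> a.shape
(11, 5)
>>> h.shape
(11, 7)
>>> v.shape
(11, 11)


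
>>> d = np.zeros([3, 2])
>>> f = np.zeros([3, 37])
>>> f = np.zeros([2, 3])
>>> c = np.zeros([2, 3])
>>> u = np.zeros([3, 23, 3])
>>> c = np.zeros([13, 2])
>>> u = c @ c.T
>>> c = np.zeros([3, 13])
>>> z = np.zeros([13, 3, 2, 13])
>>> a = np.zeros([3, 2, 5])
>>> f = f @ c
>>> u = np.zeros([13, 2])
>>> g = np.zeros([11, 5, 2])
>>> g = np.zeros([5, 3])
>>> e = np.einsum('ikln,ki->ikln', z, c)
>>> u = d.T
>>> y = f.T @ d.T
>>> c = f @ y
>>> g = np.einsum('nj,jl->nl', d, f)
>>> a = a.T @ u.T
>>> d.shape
(3, 2)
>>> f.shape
(2, 13)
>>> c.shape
(2, 3)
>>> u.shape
(2, 3)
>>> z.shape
(13, 3, 2, 13)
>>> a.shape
(5, 2, 2)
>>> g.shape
(3, 13)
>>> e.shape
(13, 3, 2, 13)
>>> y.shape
(13, 3)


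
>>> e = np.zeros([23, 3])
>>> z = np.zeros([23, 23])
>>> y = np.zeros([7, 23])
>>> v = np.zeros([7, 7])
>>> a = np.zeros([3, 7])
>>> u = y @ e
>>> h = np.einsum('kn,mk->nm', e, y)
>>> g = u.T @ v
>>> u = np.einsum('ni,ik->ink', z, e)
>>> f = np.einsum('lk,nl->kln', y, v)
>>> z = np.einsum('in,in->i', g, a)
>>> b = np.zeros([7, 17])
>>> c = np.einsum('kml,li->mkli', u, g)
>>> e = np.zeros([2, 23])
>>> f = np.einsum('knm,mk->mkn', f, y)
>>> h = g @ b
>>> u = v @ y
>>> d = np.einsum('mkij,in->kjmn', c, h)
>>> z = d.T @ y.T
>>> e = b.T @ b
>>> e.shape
(17, 17)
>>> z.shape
(17, 23, 7, 7)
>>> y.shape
(7, 23)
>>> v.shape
(7, 7)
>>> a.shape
(3, 7)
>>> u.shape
(7, 23)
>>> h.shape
(3, 17)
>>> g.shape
(3, 7)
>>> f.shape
(7, 23, 7)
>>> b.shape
(7, 17)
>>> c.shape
(23, 23, 3, 7)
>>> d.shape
(23, 7, 23, 17)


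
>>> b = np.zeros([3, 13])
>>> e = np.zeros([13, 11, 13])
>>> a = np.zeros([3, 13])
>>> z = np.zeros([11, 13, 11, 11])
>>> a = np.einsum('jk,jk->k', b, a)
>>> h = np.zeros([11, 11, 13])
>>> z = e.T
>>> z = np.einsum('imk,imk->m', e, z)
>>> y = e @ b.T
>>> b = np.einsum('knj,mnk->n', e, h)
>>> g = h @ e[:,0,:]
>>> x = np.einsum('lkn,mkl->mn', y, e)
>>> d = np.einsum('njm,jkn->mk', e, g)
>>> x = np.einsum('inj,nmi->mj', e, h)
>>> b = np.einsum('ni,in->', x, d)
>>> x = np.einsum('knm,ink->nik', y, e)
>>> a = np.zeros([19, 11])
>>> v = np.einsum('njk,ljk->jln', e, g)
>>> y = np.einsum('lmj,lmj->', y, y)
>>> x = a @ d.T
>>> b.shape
()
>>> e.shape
(13, 11, 13)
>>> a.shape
(19, 11)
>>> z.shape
(11,)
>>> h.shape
(11, 11, 13)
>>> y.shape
()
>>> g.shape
(11, 11, 13)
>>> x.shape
(19, 13)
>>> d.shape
(13, 11)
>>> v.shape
(11, 11, 13)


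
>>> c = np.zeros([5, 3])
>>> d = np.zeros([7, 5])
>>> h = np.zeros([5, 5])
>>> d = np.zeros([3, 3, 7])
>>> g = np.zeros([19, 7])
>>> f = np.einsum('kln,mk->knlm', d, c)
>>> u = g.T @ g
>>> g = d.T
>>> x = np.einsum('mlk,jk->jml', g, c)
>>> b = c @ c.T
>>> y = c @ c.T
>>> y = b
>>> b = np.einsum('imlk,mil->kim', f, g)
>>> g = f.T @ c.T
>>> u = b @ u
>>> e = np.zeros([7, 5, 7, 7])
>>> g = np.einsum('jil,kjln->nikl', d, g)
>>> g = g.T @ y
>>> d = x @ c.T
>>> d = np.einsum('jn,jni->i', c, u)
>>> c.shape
(5, 3)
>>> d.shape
(7,)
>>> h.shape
(5, 5)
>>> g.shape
(7, 5, 3, 5)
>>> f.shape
(3, 7, 3, 5)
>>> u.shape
(5, 3, 7)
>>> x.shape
(5, 7, 3)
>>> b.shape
(5, 3, 7)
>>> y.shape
(5, 5)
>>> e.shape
(7, 5, 7, 7)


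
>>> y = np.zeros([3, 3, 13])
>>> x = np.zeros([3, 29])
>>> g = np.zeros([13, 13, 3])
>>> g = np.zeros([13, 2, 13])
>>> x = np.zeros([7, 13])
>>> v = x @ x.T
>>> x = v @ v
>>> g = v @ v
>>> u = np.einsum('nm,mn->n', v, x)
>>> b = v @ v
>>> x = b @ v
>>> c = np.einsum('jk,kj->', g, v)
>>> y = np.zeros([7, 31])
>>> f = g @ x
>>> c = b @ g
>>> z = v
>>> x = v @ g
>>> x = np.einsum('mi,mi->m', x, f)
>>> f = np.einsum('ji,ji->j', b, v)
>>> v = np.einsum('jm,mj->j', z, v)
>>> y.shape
(7, 31)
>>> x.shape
(7,)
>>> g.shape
(7, 7)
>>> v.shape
(7,)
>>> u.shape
(7,)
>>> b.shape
(7, 7)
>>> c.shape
(7, 7)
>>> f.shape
(7,)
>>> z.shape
(7, 7)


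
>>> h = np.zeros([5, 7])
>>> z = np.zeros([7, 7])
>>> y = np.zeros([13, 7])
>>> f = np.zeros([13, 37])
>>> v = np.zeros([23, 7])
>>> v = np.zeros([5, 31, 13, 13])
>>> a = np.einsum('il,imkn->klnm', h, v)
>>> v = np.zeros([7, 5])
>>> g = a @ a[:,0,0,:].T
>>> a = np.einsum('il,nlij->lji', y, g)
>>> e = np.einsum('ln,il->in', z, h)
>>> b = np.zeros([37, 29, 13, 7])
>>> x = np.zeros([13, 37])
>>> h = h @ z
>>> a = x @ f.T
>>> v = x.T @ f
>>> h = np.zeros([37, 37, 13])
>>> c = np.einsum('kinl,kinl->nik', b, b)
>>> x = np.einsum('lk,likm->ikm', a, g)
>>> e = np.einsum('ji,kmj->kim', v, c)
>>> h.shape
(37, 37, 13)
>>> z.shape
(7, 7)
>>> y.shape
(13, 7)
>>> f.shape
(13, 37)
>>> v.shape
(37, 37)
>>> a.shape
(13, 13)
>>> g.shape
(13, 7, 13, 13)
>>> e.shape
(13, 37, 29)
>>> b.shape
(37, 29, 13, 7)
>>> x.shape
(7, 13, 13)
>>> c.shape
(13, 29, 37)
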